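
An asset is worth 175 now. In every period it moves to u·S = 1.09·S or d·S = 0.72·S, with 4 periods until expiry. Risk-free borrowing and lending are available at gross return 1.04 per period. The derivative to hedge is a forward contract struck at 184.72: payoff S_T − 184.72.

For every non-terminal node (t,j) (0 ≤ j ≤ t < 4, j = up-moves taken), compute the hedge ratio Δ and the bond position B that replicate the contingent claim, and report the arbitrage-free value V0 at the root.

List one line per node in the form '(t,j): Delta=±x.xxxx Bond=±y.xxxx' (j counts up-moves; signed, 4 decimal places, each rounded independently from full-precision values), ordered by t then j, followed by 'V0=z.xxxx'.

Under the risk-neutral measure, an up-move has probability p* = (R−d)/(u−d) = 0.8649 and values discount at R = 1.04.
Payoff layer (t=4): V(4,0)=-137.6908, V(4,1)=-113.5229, V(4,2)=-76.9356, V(4,3)=-21.5463, V(4,4)=62.3068
  t=3,j=0: stock 65.3184 → up 71.1971 (V=-113.5229), down 47.0292 (V=-137.6908). Price -112.2970; hedge Δ=1.0000, bond B=-177.6154.
  t=3,j=1: stock 98.8848 → up 107.7844 (V=-76.9356), down 71.1971 (V=-113.5229). Price -78.7306; hedge Δ=1.0000, bond B=-177.6154.
  t=3,j=2: stock 149.7006 → up 163.1737 (V=-21.5463), down 107.7844 (V=-76.9356). Price -27.9148; hedge Δ=1.0000, bond B=-177.6154.
  t=3,j=3: stock 226.6301 → up 247.0268 (V=62.3068), down 163.1737 (V=-21.5463). Price 49.0147; hedge Δ=1.0000, bond B=-177.6154.
  t=2,j=0: stock 90.7200 → up 98.8848 (V=-78.7306), down 65.3184 (V=-112.2970). Price -80.0640; hedge Δ=1.0000, bond B=-170.7840.
  t=2,j=1: stock 137.3400 → up 149.7006 (V=-27.9148), down 98.8848 (V=-78.7306). Price -33.4440; hedge Δ=1.0000, bond B=-170.7840.
  t=2,j=2: stock 207.9175 → up 226.6301 (V=49.0147), down 149.7006 (V=-27.9148). Price 37.1335; hedge Δ=1.0000, bond B=-170.7840.
  t=1,j=0: stock 126.0000 → up 137.3400 (V=-33.4440), down 90.7200 (V=-80.0640). Price -38.2154; hedge Δ=1.0000, bond B=-164.2154.
  t=1,j=1: stock 190.7500 → up 207.9175 (V=37.1335), down 137.3400 (V=-33.4440). Price 26.5346; hedge Δ=1.0000, bond B=-164.2154.
  t=0,j=0: stock 175.0000 → up 190.7500 (V=26.5346), down 126.0000 (V=-38.2154). Price 17.1006; hedge Δ=1.0000, bond B=-157.8994.
Each (Δ,B) replicates both successor values, so the strategy is self-financing and V0 is arbitrage-free.

(0,0): Delta=1.0000 Bond=-157.8994
(1,0): Delta=1.0000 Bond=-164.2154
(1,1): Delta=1.0000 Bond=-164.2154
(2,0): Delta=1.0000 Bond=-170.7840
(2,1): Delta=1.0000 Bond=-170.7840
(2,2): Delta=1.0000 Bond=-170.7840
(3,0): Delta=1.0000 Bond=-177.6154
(3,1): Delta=1.0000 Bond=-177.6154
(3,2): Delta=1.0000 Bond=-177.6154
(3,3): Delta=1.0000 Bond=-177.6154
V0=17.1006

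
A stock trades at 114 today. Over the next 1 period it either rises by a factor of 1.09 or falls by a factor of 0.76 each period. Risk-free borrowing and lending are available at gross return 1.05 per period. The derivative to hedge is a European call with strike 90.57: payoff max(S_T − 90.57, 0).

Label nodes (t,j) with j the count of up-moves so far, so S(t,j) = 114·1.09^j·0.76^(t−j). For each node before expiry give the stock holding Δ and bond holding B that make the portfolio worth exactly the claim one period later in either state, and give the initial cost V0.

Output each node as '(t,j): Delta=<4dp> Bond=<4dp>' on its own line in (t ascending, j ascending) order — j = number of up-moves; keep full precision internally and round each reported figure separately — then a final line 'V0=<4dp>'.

Since d<R<u, set p* = (R−d)/(u−d) = 0.8788; price each node as the discounted p*-expectation of its children.
At expiry t=1: V(1,0)=0.0000, V(1,1)=33.6900
  t=0,j=0: stock 114.0000 → up 124.2600 (V=33.6900), down 86.6400 (V=0.0000). Price 28.1965; hedge Δ=0.8955, bond B=-73.8944.
Self-financing check: at every node Δ·S+B equals the discounted successor values.

(0,0): Delta=0.8955 Bond=-73.8944
V0=28.1965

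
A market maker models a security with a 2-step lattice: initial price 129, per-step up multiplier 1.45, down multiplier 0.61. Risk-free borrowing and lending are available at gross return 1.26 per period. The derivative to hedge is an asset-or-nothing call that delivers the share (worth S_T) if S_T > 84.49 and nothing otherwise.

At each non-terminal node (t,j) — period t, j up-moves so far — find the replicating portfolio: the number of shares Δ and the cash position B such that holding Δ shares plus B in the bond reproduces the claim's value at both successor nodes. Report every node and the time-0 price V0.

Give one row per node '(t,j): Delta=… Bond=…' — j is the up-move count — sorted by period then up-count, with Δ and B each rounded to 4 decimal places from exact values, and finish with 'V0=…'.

(0,0): Delta=1.0795 Bond=-11.8051
(1,0): Delta=1.7262 Bond=-65.7609
(1,1): Delta=1.0000 Bond=0.0000
V0=127.4531

Risk-neutral probability p* = (R−d)/(u−d) = (1.26−0.61)/(1.45−0.61) = 0.7738.
Terminal payoffs: V(2,0)=0.0000, V(2,1)=114.1005, V(2,2)=271.2225
Node (1,0) S=78.6900: V=(p*·114.1005+(1−p*)·0.0000)/1.26=70.0731; Δ=(114.1005−0.0000)/(114.1005−48.0009)=1.7262; B=V−Δ·S=-65.7609
Node (1,1) S=187.0500: V=(p*·271.2225+(1−p*)·114.1005)/1.26=187.0500; Δ=(271.2225−114.1005)/(271.2225−114.1005)=1.0000; B=V−Δ·S=0.0000
Node (0,0) S=129.0000: V=(p*·187.0500+(1−p*)·70.0731)/1.26=127.4531; Δ=(187.0500−70.0731)/(187.0500−78.6900)=1.0795; B=V−Δ·S=-11.8051
The time-0 hedge costs 127.4531, which is the no-arbitrage price.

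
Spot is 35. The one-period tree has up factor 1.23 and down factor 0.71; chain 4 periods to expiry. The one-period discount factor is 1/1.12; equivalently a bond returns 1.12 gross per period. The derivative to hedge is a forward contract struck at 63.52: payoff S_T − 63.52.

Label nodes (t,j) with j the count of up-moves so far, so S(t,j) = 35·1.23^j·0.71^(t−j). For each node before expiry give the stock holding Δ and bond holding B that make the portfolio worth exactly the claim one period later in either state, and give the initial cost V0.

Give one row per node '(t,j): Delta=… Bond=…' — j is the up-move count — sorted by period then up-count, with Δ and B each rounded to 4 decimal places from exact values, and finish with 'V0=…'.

Under the risk-neutral measure, an up-move has probability p* = (R−d)/(u−d) = 0.7885 and values discount at R = 1.12.
At expiry t=4: V(4,0)=-54.6259, V(4,1)=-48.1119, V(4,2)=-36.8271, V(4,3)=-17.2775, V(4,4)=16.5903
  t=3,j=0: stock 12.5269 → up 15.4081 (V=-48.1119), down 8.8941 (V=-54.6259). Price -44.1874; hedge Δ=1.0000, bond B=-56.7143.
  t=3,j=1: stock 21.7015 → up 26.6929 (V=-36.8271), down 15.4081 (V=-48.1119). Price -35.0128; hedge Δ=1.0000, bond B=-56.7143.
  t=3,j=2: stock 37.5956 → up 46.2425 (V=-17.2775), down 26.6929 (V=-36.8271). Price -19.1187; hedge Δ=1.0000, bond B=-56.7143.
  t=3,j=3: stock 65.1303 → up 80.1103 (V=16.5903), down 46.2425 (V=-17.2775). Price 8.4161; hedge Δ=1.0000, bond B=-56.7143.
  t=2,j=0: stock 17.6435 → up 21.7015 (V=-35.0128), down 12.5269 (V=-44.1874). Price -32.9943; hedge Δ=1.0000, bond B=-50.6378.
  t=2,j=1: stock 30.5655 → up 37.5956 (V=-19.1187), down 21.7015 (V=-35.0128). Price -20.0723; hedge Δ=1.0000, bond B=-50.6378.
  t=2,j=2: stock 52.9515 → up 65.1303 (V=8.4161), down 37.5956 (V=-19.1187). Price 2.3137; hedge Δ=1.0000, bond B=-50.6378.
  t=1,j=0: stock 24.8500 → up 30.5655 (V=-20.0723), down 17.6435 (V=-32.9943). Price -20.3623; hedge Δ=1.0000, bond B=-45.2123.
  t=1,j=1: stock 43.0500 → up 52.9515 (V=2.3137), down 30.5655 (V=-20.0723). Price -2.1623; hedge Δ=1.0000, bond B=-45.2123.
  t=0,j=0: stock 35.0000 → up 43.0500 (V=-2.1623), down 24.8500 (V=-20.3623). Price -5.3681; hedge Δ=1.0000, bond B=-40.3681.
The time-0 hedge costs -5.3681, which is the no-arbitrage price.

(0,0): Delta=1.0000 Bond=-40.3681
(1,0): Delta=1.0000 Bond=-45.2123
(1,1): Delta=1.0000 Bond=-45.2123
(2,0): Delta=1.0000 Bond=-50.6378
(2,1): Delta=1.0000 Bond=-50.6378
(2,2): Delta=1.0000 Bond=-50.6378
(3,0): Delta=1.0000 Bond=-56.7143
(3,1): Delta=1.0000 Bond=-56.7143
(3,2): Delta=1.0000 Bond=-56.7143
(3,3): Delta=1.0000 Bond=-56.7143
V0=-5.3681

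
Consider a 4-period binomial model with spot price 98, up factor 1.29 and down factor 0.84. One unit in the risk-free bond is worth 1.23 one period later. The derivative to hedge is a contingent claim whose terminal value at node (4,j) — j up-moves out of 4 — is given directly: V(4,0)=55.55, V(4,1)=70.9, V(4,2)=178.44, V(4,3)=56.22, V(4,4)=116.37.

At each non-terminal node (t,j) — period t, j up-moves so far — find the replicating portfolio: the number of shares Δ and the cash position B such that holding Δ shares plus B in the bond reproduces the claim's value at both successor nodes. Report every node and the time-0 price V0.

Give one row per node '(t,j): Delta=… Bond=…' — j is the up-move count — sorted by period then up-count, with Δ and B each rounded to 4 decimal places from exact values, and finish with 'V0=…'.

Under the risk-neutral measure, an up-move has probability p* = (R−d)/(u−d) = 0.8667 and values discount at R = 1.23.
Terminal values V(4,·): V(4,0)=55.5500, V(4,1)=70.9000, V(4,2)=178.4400, V(4,3)=56.2200, V(4,4)=116.3700
Node (3,0) S=58.0850: V=(p*·70.9000+(1−p*)·55.5500)/1.23=55.9783; Δ=(70.9000−55.5500)/(74.9296−48.7914)=0.5873; B=V−Δ·S=21.8672
Node (3,1) S=89.2020: V=(p*·178.4400+(1−p*)·70.9000)/1.23=133.4157; Δ=(178.4400−70.9000)/(115.0705−74.9296)=2.6791; B=V−Δ·S=-105.5621
Node (3,2) S=136.9887: V=(p*·56.2200+(1−p*)·178.4400)/1.23=58.9561; Δ=(56.2200−178.4400)/(176.7154−115.0705)=-1.9826; B=V−Δ·S=330.5561
Node (3,3) S=210.3755: V=(p*·116.3700+(1−p*)·56.2200)/1.23=88.0894; Δ=(116.3700−56.2200)/(271.3844−176.7154)=0.6354; B=V−Δ·S=-45.5772
Node (2,0) S=69.1488: V=(p*·133.4157+(1−p*)·55.9783)/1.23=100.0738; Δ=(133.4157−55.9783)/(89.2020−58.0850)=2.4886; B=V−Δ·S=-72.0093
Node (2,1) S=106.1928: V=(p*·58.9561+(1−p*)·133.4157)/1.23=56.0033; Δ=(58.9561−133.4157)/(136.9887−89.2020)=-1.5582; B=V−Δ·S=221.4691
Node (2,2) S=163.0818: V=(p*·88.0894+(1−p*)·58.9561)/1.23=68.4593; Δ=(88.0894−58.9561)/(210.3755−136.9887)=0.3970; B=V−Δ·S=3.7186
Node (1,0) S=82.3200: V=(p*·56.0033+(1−p*)·100.0738)/1.23=50.3084; Δ=(56.0033−100.0738)/(106.1928−69.1488)=-1.1897; B=V−Δ·S=148.2428
Node (1,1) S=126.4200: V=(p*·68.4593+(1−p*)·56.0033)/1.23=54.3077; Δ=(68.4593−56.0033)/(163.0818−106.1928)=0.2190; B=V−Δ·S=26.6276
Node (0,0) S=98.0000: V=(p*·54.3077+(1−p*)·50.3084)/1.23=43.7191; Δ=(54.3077−50.3084)/(126.4200−82.3200)=0.0907; B=V−Δ·S=34.8317
Check: Δ(0,0)·S0 + B(0,0) = 43.7191 = V0.

(0,0): Delta=0.0907 Bond=34.8317
(1,0): Delta=-1.1897 Bond=148.2428
(1,1): Delta=0.2190 Bond=26.6276
(2,0): Delta=2.4886 Bond=-72.0093
(2,1): Delta=-1.5582 Bond=221.4691
(2,2): Delta=0.3970 Bond=3.7186
(3,0): Delta=0.5873 Bond=21.8672
(3,1): Delta=2.6791 Bond=-105.5621
(3,2): Delta=-1.9826 Bond=330.5561
(3,3): Delta=0.6354 Bond=-45.5772
V0=43.7191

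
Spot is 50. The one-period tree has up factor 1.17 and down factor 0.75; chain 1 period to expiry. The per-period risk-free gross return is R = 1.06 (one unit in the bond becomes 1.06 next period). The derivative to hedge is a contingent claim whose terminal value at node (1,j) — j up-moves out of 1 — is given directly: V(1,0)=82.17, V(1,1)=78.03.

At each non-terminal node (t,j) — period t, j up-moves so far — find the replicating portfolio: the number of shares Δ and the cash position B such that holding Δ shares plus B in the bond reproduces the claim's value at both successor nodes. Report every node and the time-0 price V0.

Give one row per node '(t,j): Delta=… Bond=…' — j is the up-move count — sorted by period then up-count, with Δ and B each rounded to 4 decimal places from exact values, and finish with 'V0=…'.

(0,0): Delta=-0.1971 Bond=84.4933
V0=74.6361

Under the risk-neutral measure, an up-move has probability p* = (R−d)/(u−d) = 0.7381 and values discount at R = 1.06.
At expiry t=1: V(1,0)=82.1700, V(1,1)=78.0300
(0,0): S=50.0000. Δ = (V_up−V_dn)/(S_up−S_dn) = (78.0300−82.1700)/(58.5000−37.5000) = -0.1971. V = [p*·78.0300 + (1−p*)·82.1700]/1.06 = 74.6361. B = V − Δ·S = 84.4933.
Root portfolio cost Δ·50+B reproduces V0=74.6361.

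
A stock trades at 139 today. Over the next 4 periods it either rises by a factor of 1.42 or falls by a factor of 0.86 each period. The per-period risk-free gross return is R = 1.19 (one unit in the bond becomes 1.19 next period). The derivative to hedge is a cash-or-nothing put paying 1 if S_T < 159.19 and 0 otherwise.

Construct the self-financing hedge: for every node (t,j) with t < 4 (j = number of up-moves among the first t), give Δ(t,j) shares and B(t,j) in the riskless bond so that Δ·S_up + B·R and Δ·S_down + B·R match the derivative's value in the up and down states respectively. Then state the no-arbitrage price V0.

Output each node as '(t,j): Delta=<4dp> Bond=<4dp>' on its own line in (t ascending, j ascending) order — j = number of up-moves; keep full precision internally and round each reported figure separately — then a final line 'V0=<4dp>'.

Under the risk-neutral measure, an up-move has probability p* = (R−d)/(u−d) = 0.5893 and values discount at R = 1.19.
At expiry t=4: V(4,0)=1.0000, V(4,1)=1.0000, V(4,2)=0.0000, V(4,3)=0.0000, V(4,4)=0.0000
Node (3,0) S=88.4118: V=(p*·1.0000+(1−p*)·1.0000)/1.19=0.8403; Δ=(1.0000−1.0000)/(125.5447−76.0341)=0.0000; B=V−Δ·S=0.8403
Node (3,1) S=145.9822: V=(p*·0.0000+(1−p*)·1.0000)/1.19=0.3451; Δ=(0.0000−1.0000)/(207.2948−125.5447)=-0.0122; B=V−Δ·S=2.1309
Node (3,2) S=241.0405: V=(p*·0.0000+(1−p*)·0.0000)/1.19=0.0000; Δ=(0.0000−0.0000)/(342.2774−207.2948)=0.0000; B=V−Δ·S=0.0000
Node (3,3) S=397.9970: V=(p*·0.0000+(1−p*)·0.0000)/1.19=0.0000; Δ=(0.0000−0.0000)/(565.1558−342.2774)=0.0000; B=V−Δ·S=0.0000
Node (2,0) S=102.8044: V=(p*·0.3451+(1−p*)·0.8403)/1.19=0.4609; Δ=(0.3451−0.8403)/(145.9822−88.4118)=-0.0086; B=V−Δ·S=1.3452
Node (2,1) S=169.7468: V=(p*·0.0000+(1−p*)·0.3451)/1.19=0.1191; Δ=(0.0000−0.3451)/(241.0405−145.9822)=-0.0036; B=V−Δ·S=0.7354
Node (2,2) S=280.2796: V=(p*·0.0000+(1−p*)·0.0000)/1.19=0.0000; Δ=(0.0000−0.0000)/(397.9970−241.0405)=0.0000; B=V−Δ·S=0.0000
Node (1,0) S=119.5400: V=(p*·0.1191+(1−p*)·0.4609)/1.19=0.2181; Δ=(0.1191−0.4609)/(169.7468−102.8044)=-0.0051; B=V−Δ·S=0.8285
Node (1,1) S=197.3800: V=(p*·0.0000+(1−p*)·0.1191)/1.19=0.0411; Δ=(0.0000−0.1191)/(280.2796−169.7468)=-0.0011; B=V−Δ·S=0.2538
Node (0,0) S=139.0000: V=(p*·0.0411+(1−p*)·0.2181)/1.19=0.0956; Δ=(0.0411−0.2181)/(197.3800−119.5400)=-0.0023; B=V−Δ·S=0.4116
Each (Δ,B) replicates both successor values, so the strategy is self-financing and V0 is arbitrage-free.

(0,0): Delta=-0.0023 Bond=0.4116
(1,0): Delta=-0.0051 Bond=0.8285
(1,1): Delta=-0.0011 Bond=0.2538
(2,0): Delta=-0.0086 Bond=1.3452
(2,1): Delta=-0.0036 Bond=0.7354
(2,2): Delta=0.0000 Bond=0.0000
(3,0): Delta=0.0000 Bond=0.8403
(3,1): Delta=-0.0122 Bond=2.1309
(3,2): Delta=0.0000 Bond=0.0000
(3,3): Delta=0.0000 Bond=0.0000
V0=0.0956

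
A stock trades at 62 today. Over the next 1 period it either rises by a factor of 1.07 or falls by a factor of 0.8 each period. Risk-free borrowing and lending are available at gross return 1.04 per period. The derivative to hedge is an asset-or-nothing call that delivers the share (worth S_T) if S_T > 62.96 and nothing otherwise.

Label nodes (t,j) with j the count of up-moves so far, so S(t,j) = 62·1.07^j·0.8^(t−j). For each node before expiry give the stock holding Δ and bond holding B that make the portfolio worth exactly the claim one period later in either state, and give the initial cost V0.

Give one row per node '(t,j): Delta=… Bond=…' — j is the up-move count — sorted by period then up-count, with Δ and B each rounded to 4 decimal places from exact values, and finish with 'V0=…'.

(0,0): Delta=3.9630 Bond=-189.0028
V0=56.7009

The replicating-portfolio and risk-neutral prices coincide; use p* = (1.04−0.8)/(1.07−0.8) = 0.8889 for the latter.
At expiry t=1: V(1,0)=0.0000, V(1,1)=66.3400
  t=0,j=0: stock 62.0000 → up 66.3400 (V=66.3400), down 49.6000 (V=0.0000). Price 56.7009; hedge Δ=3.9630, bond B=-189.0028.
The time-0 hedge costs 56.7009, which is the no-arbitrage price.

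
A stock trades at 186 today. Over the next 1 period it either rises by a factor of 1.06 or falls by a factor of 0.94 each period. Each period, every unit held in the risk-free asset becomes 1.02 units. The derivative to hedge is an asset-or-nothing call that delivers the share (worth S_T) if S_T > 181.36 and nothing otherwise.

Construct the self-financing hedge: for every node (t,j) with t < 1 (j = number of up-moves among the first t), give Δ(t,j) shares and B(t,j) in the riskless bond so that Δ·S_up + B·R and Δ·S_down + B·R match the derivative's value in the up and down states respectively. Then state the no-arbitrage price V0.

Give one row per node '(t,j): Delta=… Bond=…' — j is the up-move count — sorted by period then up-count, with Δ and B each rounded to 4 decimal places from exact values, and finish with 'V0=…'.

Under the risk-neutral measure, an up-move has probability p* = (R−d)/(u−d) = 0.6667 and values discount at R = 1.02.
At expiry t=1: V(1,0)=0.0000, V(1,1)=197.1600
Node (0,0) S=186.0000: V=(p*·197.1600+(1−p*)·0.0000)/1.02=128.8627; Δ=(197.1600−0.0000)/(197.1600−174.8400)=8.8333; B=V−Δ·S=-1514.1373
Each (Δ,B) replicates both successor values, so the strategy is self-financing and V0 is arbitrage-free.

(0,0): Delta=8.8333 Bond=-1514.1373
V0=128.8627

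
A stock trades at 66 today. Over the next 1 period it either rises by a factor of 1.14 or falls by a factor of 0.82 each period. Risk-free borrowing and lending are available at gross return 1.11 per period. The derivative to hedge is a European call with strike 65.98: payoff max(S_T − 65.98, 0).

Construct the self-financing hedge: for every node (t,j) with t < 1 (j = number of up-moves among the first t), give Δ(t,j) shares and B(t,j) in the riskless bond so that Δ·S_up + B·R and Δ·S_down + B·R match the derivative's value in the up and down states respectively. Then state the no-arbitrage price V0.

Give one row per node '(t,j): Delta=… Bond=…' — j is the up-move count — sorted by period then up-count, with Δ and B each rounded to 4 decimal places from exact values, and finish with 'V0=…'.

Since d<R<u, set p* = (R−d)/(u−d) = 0.9063; price each node as the discounted p*-expectation of its children.
Payoff layer (t=1): V(1,0)=0.0000, V(1,1)=9.2600
Node (0,0) S=66.0000: V=(p*·9.2600+(1−p*)·0.0000)/1.11=7.5602; Δ=(9.2600−0.0000)/(75.2400−54.1200)=0.4384; B=V−Δ·S=-21.3773
Root portfolio cost Δ·66+B reproduces V0=7.5602.

(0,0): Delta=0.4384 Bond=-21.3773
V0=7.5602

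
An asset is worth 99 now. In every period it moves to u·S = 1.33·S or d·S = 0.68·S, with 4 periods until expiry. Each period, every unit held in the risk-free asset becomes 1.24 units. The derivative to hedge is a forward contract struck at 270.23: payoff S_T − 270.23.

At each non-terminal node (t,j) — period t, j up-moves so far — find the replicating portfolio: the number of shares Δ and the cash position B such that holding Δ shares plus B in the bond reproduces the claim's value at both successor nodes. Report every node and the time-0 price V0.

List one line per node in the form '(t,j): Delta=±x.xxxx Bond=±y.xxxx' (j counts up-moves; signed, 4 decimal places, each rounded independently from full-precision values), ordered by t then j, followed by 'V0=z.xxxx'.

No-arbitrage ⇒ martingale measure with p* = (R−d)/(u−d) = 0.8615.
Terminal payoffs: V(4,0)=-249.0624, V(4,1)=-228.8287, V(4,2)=-189.2540, V(4,3)=-111.8505, V(4,4)=39.5417
(3,0): S=31.1288. Δ = (V_up−V_dn)/(S_up−S_dn) = (-228.8287−-249.0624)/(41.4013−21.1676) = 1.0000. V = [p*·-228.8287 + (1−p*)·-249.0624]/1.24 = -186.7987. B = V − Δ·S = -217.9274.
(3,1): S=60.8842. Δ = (V_up−V_dn)/(S_up−S_dn) = (-189.2540−-228.8287)/(80.9760−41.4013) = 1.0000. V = [p*·-189.2540 + (1−p*)·-228.8287]/1.24 = -157.0432. B = V − Δ·S = -217.9274.
(3,2): S=119.0823. Δ = (V_up−V_dn)/(S_up−S_dn) = (-111.8505−-189.2540)/(158.3795−80.9760) = 1.0000. V = [p*·-111.8505 + (1−p*)·-189.2540]/1.24 = -98.8451. B = V − Δ·S = -217.9274.
(3,3): S=232.9111. Δ = (V_up−V_dn)/(S_up−S_dn) = (39.5417−-111.8505)/(309.7717−158.3795) = 1.0000. V = [p*·39.5417 + (1−p*)·-111.8505]/1.24 = 14.9836. B = V − Δ·S = -217.9274.
(2,0): S=45.7776. Δ = (V_up−V_dn)/(S_up−S_dn) = (-157.0432−-186.7987)/(60.8842−31.1288) = 1.0000. V = [p*·-157.0432 + (1−p*)·-186.7987]/1.24 = -129.9703. B = V − Δ·S = -175.7479.
(2,1): S=89.5356. Δ = (V_up−V_dn)/(S_up−S_dn) = (-98.8451−-157.0432)/(119.0823−60.8842) = 1.0000. V = [p*·-98.8451 + (1−p*)·-157.0432]/1.24 = -86.2123. B = V − Δ·S = -175.7479.
(2,2): S=175.1211. Δ = (V_up−V_dn)/(S_up−S_dn) = (14.9836−-98.8451)/(232.9111−119.0823) = 1.0000. V = [p*·14.9836 + (1−p*)·-98.8451]/1.24 = -0.6268. B = V − Δ·S = -175.7479.
(1,0): S=67.3200. Δ = (V_up−V_dn)/(S_up−S_dn) = (-86.2123−-129.9703)/(89.5356−45.7776) = 1.0000. V = [p*·-86.2123 + (1−p*)·-129.9703]/1.24 = -74.4122. B = V − Δ·S = -141.7322.
(1,1): S=131.6700. Δ = (V_up−V_dn)/(S_up−S_dn) = (-0.6268−-86.2123)/(175.1211−89.5356) = 1.0000. V = [p*·-0.6268 + (1−p*)·-86.2123]/1.24 = -10.0622. B = V − Δ·S = -141.7322.
(0,0): S=99.0000. Δ = (V_up−V_dn)/(S_up−S_dn) = (-10.0622−-74.4122)/(131.6700−67.3200) = 1.0000. V = [p*·-10.0622 + (1−p*)·-74.4122]/1.24 = -15.3002. B = V − Δ·S = -114.3002.
Self-financing check: at every node Δ·S+B equals the discounted successor values.

(0,0): Delta=1.0000 Bond=-114.3002
(1,0): Delta=1.0000 Bond=-141.7322
(1,1): Delta=1.0000 Bond=-141.7322
(2,0): Delta=1.0000 Bond=-175.7479
(2,1): Delta=1.0000 Bond=-175.7479
(2,2): Delta=1.0000 Bond=-175.7479
(3,0): Delta=1.0000 Bond=-217.9274
(3,1): Delta=1.0000 Bond=-217.9274
(3,2): Delta=1.0000 Bond=-217.9274
(3,3): Delta=1.0000 Bond=-217.9274
V0=-15.3002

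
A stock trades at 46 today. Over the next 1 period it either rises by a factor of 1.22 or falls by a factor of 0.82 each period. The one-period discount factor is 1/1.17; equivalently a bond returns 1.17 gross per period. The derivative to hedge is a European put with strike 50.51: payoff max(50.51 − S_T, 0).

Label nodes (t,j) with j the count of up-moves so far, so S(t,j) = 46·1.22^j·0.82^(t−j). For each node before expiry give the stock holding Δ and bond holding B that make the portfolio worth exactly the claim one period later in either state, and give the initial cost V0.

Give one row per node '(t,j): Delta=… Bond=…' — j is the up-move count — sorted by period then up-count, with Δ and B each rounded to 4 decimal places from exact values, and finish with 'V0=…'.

(0,0): Delta=-0.6951 Bond=33.3415
V0=1.3665

Risk-neutral probability p* = (R−d)/(u−d) = (1.17−0.82)/(1.22−0.82) = 0.8750.
Terminal payoffs: V(1,0)=12.7900, V(1,1)=0.0000
Node (0,0) S=46.0000: V=(p*·0.0000+(1−p*)·12.7900)/1.17=1.3665; Δ=(0.0000−12.7900)/(56.1200−37.7200)=-0.6951; B=V−Δ·S=33.3415
Check: Δ(0,0)·S0 + B(0,0) = 1.3665 = V0.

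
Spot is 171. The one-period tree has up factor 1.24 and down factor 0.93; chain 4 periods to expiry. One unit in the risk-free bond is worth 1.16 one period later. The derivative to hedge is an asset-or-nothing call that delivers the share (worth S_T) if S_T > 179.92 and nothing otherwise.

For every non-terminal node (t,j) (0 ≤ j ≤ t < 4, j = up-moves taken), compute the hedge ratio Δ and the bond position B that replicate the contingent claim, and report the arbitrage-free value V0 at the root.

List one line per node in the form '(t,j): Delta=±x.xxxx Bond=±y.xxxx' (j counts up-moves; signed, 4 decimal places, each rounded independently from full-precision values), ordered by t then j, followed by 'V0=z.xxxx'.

(0,0): Delta=1.2967 Bond=-55.8520
(1,0): Delta=1.9417 Bond=-167.3698
(1,1): Delta=1.1284 Bond=-29.1078
(2,0): Delta=3.1724 Bond=-376.1636
(2,1): Delta=1.6207 Bond=-130.8395
(2,2): Delta=1.0000 Bond=0.0000
(3,0): Delta=0.0000 Bond=0.0000
(3,1): Delta=4.0000 Bond=-588.1236
(3,2): Delta=1.0000 Bond=0.0000
(3,3): Delta=1.0000 Bond=0.0000
V0=165.8822

Under the risk-neutral measure, an up-move has probability p* = (R−d)/(u−d) = 0.7419 and values discount at R = 1.16.
Payoff layer (t=4): V(4,0)=0.0000, V(4,1)=0.0000, V(4,2)=227.4078, V(4,3)=303.2104, V(4,4)=404.2806
(3,0): S=137.5450. Δ = (V_up−V_dn)/(S_up−S_dn) = (0.0000−0.0000)/(170.5559−127.9169) = 0.0000. V = [p*·0.0000 + (1−p*)·0.0000]/1.16 = 0.0000. B = V − Δ·S = 0.0000.
(3,1): S=183.3934. Δ = (V_up−V_dn)/(S_up−S_dn) = (227.4078−0.0000)/(227.4078−170.5559) = 4.0000. V = [p*·227.4078 + (1−p*)·0.0000]/1.16 = 145.4499. B = V − Δ·S = -588.1236.
(3,2): S=244.5245. Δ = (V_up−V_dn)/(S_up−S_dn) = (303.2104−227.4078)/(303.2104−227.4078) = 1.0000. V = [p*·303.2104 + (1−p*)·227.4078]/1.16 = 244.5245. B = V − Δ·S = 0.0000.
(3,3): S=326.0327. Δ = (V_up−V_dn)/(S_up−S_dn) = (404.2806−303.2104)/(404.2806−303.2104) = 1.0000. V = [p*·404.2806 + (1−p*)·303.2104]/1.16 = 326.0327. B = V − Δ·S = 0.0000.
(2,0): S=147.8979. Δ = (V_up−V_dn)/(S_up−S_dn) = (145.4499−0.0000)/(183.3934−137.5450) = 3.1724. V = [p*·145.4499 + (1−p*)·0.0000]/1.16 = 93.0297. B = V − Δ·S = -376.1636.
(2,1): S=197.1972. Δ = (V_up−V_dn)/(S_up−S_dn) = (244.5245−145.4499)/(244.5245−183.3934) = 1.6207. V = [p*·244.5245 + (1−p*)·145.4499]/1.16 = 188.7559. B = V − Δ·S = -130.8395.
(2,2): S=262.9296. Δ = (V_up−V_dn)/(S_up−S_dn) = (326.0327−244.5245)/(326.0327−244.5245) = 1.0000. V = [p*·326.0327 + (1−p*)·244.5245]/1.16 = 262.9296. B = V − Δ·S = 0.0000.
(1,0): S=159.0300. Δ = (V_up−V_dn)/(S_up−S_dn) = (188.7559−93.0297)/(197.1972−147.8979) = 1.9417. V = [p*·188.7559 + (1−p*)·93.0297]/1.16 = 141.4245. B = V − Δ·S = -167.3698.
(1,1): S=212.0400. Δ = (V_up−V_dn)/(S_up−S_dn) = (262.9296−188.7559)/(262.9296−197.1972) = 1.1284. V = [p*·262.9296 + (1−p*)·188.7559]/1.16 = 210.1621. B = V − Δ·S = -29.1078.
(0,0): S=171.0000. Δ = (V_up−V_dn)/(S_up−S_dn) = (210.1621−141.4245)/(212.0400−159.0300) = 1.2967. V = [p*·210.1621 + (1−p*)·141.4245]/1.16 = 165.8822. B = V − Δ·S = -55.8520.
The time-0 hedge costs 165.8822, which is the no-arbitrage price.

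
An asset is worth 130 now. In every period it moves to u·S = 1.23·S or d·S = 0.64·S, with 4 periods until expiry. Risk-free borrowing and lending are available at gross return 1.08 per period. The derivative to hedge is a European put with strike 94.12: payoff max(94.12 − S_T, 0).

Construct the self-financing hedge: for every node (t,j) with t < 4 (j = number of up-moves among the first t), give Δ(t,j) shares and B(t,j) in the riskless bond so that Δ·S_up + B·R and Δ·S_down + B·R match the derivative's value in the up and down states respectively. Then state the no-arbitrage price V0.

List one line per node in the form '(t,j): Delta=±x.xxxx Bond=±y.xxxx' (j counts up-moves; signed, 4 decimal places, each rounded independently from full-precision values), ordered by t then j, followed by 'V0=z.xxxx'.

(0,0): Delta=-0.1208 Bond=19.9560
(1,0): Delta=-0.4103 Bond=45.6434
(1,1): Delta=-0.0694 Bond=13.3397
(2,0): Delta=-1.0000 Bond=80.6927
(2,1): Delta=-0.3058 Bond=38.5911
(2,2): Delta=-0.0275 Bond=6.1623
(3,0): Delta=-1.0000 Bond=87.1481
(3,1): Delta=-1.0000 Bond=87.1481
(3,2): Delta=-0.1826 Bond=26.1773
(3,3): Delta=0.0000 Bond=0.0000
V0=4.2530

Risk-neutral probability p* = (R−d)/(u−d) = (1.08−0.64)/(1.23−0.64) = 0.7458.
Payoff layer (t=4): V(4,0)=72.3096, V(4,1)=52.2032, V(4,2)=13.5611, V(4,3)=0.0000, V(4,4)=0.0000
(3,0): S=34.0787. Δ = (V_up−V_dn)/(S_up−S_dn) = (52.2032−72.3096)/(41.9168−21.8104) = -1.0000. V = [p*·52.2032 + (1−p*)·72.3096]/1.08 = 53.0694. B = V − Δ·S = 87.1481.
(3,1): S=65.4950. Δ = (V_up−V_dn)/(S_up−S_dn) = (13.5611−52.2032)/(80.5589−41.9168) = -1.0000. V = [p*·13.5611 + (1−p*)·52.2032]/1.08 = 21.6531. B = V − Δ·S = 87.1481.
(3,2): S=125.8733. Δ = (V_up−V_dn)/(S_up−S_dn) = (0.0000−13.5611)/(154.8241−80.5589) = -0.1826. V = [p*·0.0000 + (1−p*)·13.5611]/1.08 = 3.1923. B = V − Δ·S = 26.1773.
(3,3): S=241.9127. Δ = (V_up−V_dn)/(S_up−S_dn) = (0.0000−0.0000)/(297.5526−154.8241) = 0.0000. V = [p*·0.0000 + (1−p*)·0.0000]/1.08 = 0.0000. B = V − Δ·S = 0.0000.
(2,0): S=53.2480. Δ = (V_up−V_dn)/(S_up−S_dn) = (21.6531−53.0694)/(65.4950−34.0787) = -1.0000. V = [p*·21.6531 + (1−p*)·53.0694]/1.08 = 27.4447. B = V − Δ·S = 80.6927.
(2,1): S=102.3360. Δ = (V_up−V_dn)/(S_up−S_dn) = (3.1923−21.6531)/(125.8733−65.4950) = -0.3058. V = [p*·3.1923 + (1−p*)·21.6531]/1.08 = 7.3016. B = V − Δ·S = 38.5911.
(2,2): S=196.6770. Δ = (V_up−V_dn)/(S_up−S_dn) = (0.0000−3.1923)/(241.9127−125.8733) = -0.0275. V = [p*·0.0000 + (1−p*)·3.1923]/1.08 = 0.7515. B = V − Δ·S = 6.1623.
(1,0): S=83.2000. Δ = (V_up−V_dn)/(S_up−S_dn) = (7.3016−27.4447)/(102.3360−53.2480) = -0.4103. V = [p*·7.3016 + (1−p*)·27.4447]/1.08 = 11.5026. B = V − Δ·S = 45.6434.
(1,1): S=159.9000. Δ = (V_up−V_dn)/(S_up−S_dn) = (0.7515−7.3016)/(196.6770−102.3360) = -0.0694. V = [p*·0.7515 + (1−p*)·7.3016]/1.08 = 2.2378. B = V − Δ·S = 13.3397.
(0,0): S=130.0000. Δ = (V_up−V_dn)/(S_up−S_dn) = (2.2378−11.5026)/(159.9000−83.2000) = -0.1208. V = [p*·2.2378 + (1−p*)·11.5026]/1.08 = 4.2530. B = V − Δ·S = 19.9560.
Each (Δ,B) replicates both successor values, so the strategy is self-financing and V0 is arbitrage-free.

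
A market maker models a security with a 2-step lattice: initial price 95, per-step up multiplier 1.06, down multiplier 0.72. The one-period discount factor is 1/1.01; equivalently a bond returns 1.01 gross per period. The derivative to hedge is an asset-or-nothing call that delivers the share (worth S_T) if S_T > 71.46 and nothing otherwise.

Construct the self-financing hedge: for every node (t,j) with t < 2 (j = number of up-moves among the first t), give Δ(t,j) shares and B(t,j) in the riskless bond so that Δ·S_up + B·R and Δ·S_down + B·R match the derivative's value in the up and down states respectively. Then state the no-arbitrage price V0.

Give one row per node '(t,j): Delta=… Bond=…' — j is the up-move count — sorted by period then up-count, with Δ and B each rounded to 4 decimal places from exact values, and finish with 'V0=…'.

No-arbitrage ⇒ martingale measure with p* = (R−d)/(u−d) = 0.8529.
Payoff layer (t=2): V(2,0)=0.0000, V(2,1)=72.5040, V(2,2)=106.7420
Node (1,0) S=68.4000: V=(p*·72.5040+(1−p*)·0.0000)/1.01=61.2294; Δ=(72.5040−0.0000)/(72.5040−49.2480)=3.1176; B=V−Δ·S=-152.0177
Node (1,1) S=100.7000: V=(p*·106.7420+(1−p*)·72.5040)/1.01=100.7000; Δ=(106.7420−72.5040)/(106.7420−72.5040)=1.0000; B=V−Δ·S=0.0000
Node (0,0) S=95.0000: V=(p*·100.7000+(1−p*)·61.2294)/1.01=93.9559; Δ=(100.7000−61.2294)/(100.7000−68.4000)=1.2220; B=V−Δ·S=-22.1342
Root portfolio cost Δ·95+B reproduces V0=93.9559.

(0,0): Delta=1.2220 Bond=-22.1342
(1,0): Delta=3.1176 Bond=-152.0177
(1,1): Delta=1.0000 Bond=0.0000
V0=93.9559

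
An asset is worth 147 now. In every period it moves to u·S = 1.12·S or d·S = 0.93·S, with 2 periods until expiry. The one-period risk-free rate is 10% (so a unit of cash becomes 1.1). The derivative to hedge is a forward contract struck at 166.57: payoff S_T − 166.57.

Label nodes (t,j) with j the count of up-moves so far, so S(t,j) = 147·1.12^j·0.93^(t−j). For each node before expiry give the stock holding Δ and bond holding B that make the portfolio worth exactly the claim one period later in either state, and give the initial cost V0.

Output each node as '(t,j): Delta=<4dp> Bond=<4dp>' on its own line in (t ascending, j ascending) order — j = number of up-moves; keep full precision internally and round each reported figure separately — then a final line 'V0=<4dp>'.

No-arbitrage ⇒ martingale measure with p* = (R−d)/(u−d) = 0.8947.
At expiry t=2: V(2,0)=-39.4297, V(2,1)=-13.4548, V(2,2)=17.8268
  t=1,j=0: stock 136.7100 → up 153.1152 (V=-13.4548), down 127.1403 (V=-39.4297). Price -14.7173; hedge Δ=1.0000, bond B=-151.4273.
  t=1,j=1: stock 164.6400 → up 184.3968 (V=17.8268), down 153.1152 (V=-13.4548). Price 13.2127; hedge Δ=1.0000, bond B=-151.4273.
  t=0,j=0: stock 147.0000 → up 164.6400 (V=13.2127), down 136.7100 (V=-14.7173). Price 9.3388; hedge Δ=1.0000, bond B=-137.6612.
The time-0 hedge costs 9.3388, which is the no-arbitrage price.

(0,0): Delta=1.0000 Bond=-137.6612
(1,0): Delta=1.0000 Bond=-151.4273
(1,1): Delta=1.0000 Bond=-151.4273
V0=9.3388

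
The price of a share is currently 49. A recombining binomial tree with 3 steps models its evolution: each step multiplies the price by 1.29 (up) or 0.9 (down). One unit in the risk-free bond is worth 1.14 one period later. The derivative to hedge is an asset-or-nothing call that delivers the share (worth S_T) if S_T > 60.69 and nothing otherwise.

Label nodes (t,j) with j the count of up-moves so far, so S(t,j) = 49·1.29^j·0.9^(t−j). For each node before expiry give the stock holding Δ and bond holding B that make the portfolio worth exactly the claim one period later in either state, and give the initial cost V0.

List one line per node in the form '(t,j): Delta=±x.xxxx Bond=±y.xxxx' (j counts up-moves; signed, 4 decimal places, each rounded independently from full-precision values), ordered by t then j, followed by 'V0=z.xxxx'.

Risk-neutral probability p* = (R−d)/(u−d) = (1.14−0.9)/(1.29−0.9) = 0.6154.
At expiry t=3: V(3,0)=0.0000, V(3,1)=0.0000, V(3,2)=73.3868, V(3,3)=105.1878
  t=2,j=0: stock 39.6900 → up 51.2001 (V=0.0000), down 35.7210 (V=0.0000). Price 0.0000; hedge Δ=0.0000, bond B=0.0000.
  t=2,j=1: stock 56.8890 → up 73.3868 (V=73.3868), down 51.2001 (V=0.0000). Price 39.6150; hedge Δ=3.3077, bond B=-148.5563.
  t=2,j=2: stock 81.5409 → up 105.1878 (V=105.1878), down 73.3868 (V=73.3868). Price 81.5409; hedge Δ=1.0000, bond B=0.0000.
  t=1,j=0: stock 44.1000 → up 56.8890 (V=39.6150), down 39.6900 (V=0.0000). Price 21.3846; hedge Δ=2.3033, bond B=-80.1923.
  t=1,j=1: stock 63.2100 → up 81.5409 (V=81.5409), down 56.8890 (V=39.6150). Price 57.3821; hedge Δ=1.7007, bond B=-50.1202.
  t=0,j=0: stock 49.0000 → up 63.2100 (V=57.3821), down 44.1000 (V=21.3846). Price 38.1903; hedge Δ=1.8837, bond B=-54.1109.
Root portfolio cost Δ·49+B reproduces V0=38.1903.

(0,0): Delta=1.8837 Bond=-54.1109
(1,0): Delta=2.3033 Bond=-80.1923
(1,1): Delta=1.7007 Bond=-50.1202
(2,0): Delta=0.0000 Bond=0.0000
(2,1): Delta=3.3077 Bond=-148.5563
(2,2): Delta=1.0000 Bond=0.0000
V0=38.1903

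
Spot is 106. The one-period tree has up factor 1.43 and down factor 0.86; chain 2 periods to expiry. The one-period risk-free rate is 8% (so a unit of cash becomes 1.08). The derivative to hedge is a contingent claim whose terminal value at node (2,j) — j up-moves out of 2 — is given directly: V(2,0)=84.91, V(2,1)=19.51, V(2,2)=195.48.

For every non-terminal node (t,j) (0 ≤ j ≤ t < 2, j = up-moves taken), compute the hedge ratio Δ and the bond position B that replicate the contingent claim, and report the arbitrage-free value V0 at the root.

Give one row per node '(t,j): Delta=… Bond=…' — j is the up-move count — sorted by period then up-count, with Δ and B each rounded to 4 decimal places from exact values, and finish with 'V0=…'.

(0,0): Delta=0.4254 Bond=15.2468
(1,0): Delta=-1.2586 Bond=169.9849
(1,1): Delta=2.0367 Bond=-227.7672
V0=60.3416

Under the risk-neutral measure, an up-move has probability p* = (R−d)/(u−d) = 0.3860 and values discount at R = 1.08.
At expiry t=2: V(2,0)=84.9100, V(2,1)=19.5100, V(2,2)=195.4800
  t=1,j=0: stock 91.1600 → up 130.3588 (V=19.5100), down 78.3976 (V=84.9100). Price 55.2481; hedge Δ=-1.2586, bond B=169.9849.
  t=1,j=1: stock 151.5800 → up 216.7594 (V=195.4800), down 130.3588 (V=19.5100). Price 80.9521; hedge Δ=2.0367, bond B=-227.7672.
  t=0,j=0: stock 106.0000 → up 151.5800 (V=80.9521), down 91.1600 (V=55.2481). Price 60.3416; hedge Δ=0.4254, bond B=15.2468.
Self-financing check: at every node Δ·S+B equals the discounted successor values.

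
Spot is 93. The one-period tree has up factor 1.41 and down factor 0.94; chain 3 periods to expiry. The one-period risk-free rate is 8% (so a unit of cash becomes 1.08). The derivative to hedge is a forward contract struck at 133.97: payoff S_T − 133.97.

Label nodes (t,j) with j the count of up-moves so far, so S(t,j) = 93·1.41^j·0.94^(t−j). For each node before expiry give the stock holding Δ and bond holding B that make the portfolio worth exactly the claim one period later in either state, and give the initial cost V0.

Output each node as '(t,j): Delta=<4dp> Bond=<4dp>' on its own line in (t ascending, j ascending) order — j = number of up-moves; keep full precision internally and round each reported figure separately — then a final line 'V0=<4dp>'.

Since d<R<u, set p* = (R−d)/(u−d) = 0.2979; price each node as the discounted p*-expectation of its children.
Terminal payoffs: V(3,0)=-56.7257, V(3,1)=-18.1035, V(3,2)=39.8297, V(3,3)=126.7296
  t=2,j=0: stock 82.1748 → up 115.8665 (V=-18.1035), down 77.2443 (V=-56.7257). Price -41.8715; hedge Δ=1.0000, bond B=-124.0463.
  t=2,j=1: stock 123.2622 → up 173.7997 (V=39.8297), down 115.8665 (V=-18.1035). Price -0.7841; hedge Δ=1.0000, bond B=-124.0463.
  t=2,j=2: stock 184.8933 → up 260.6996 (V=126.7296), down 173.7997 (V=39.8297). Price 60.8470; hedge Δ=1.0000, bond B=-124.0463.
  t=1,j=0: stock 87.4200 → up 123.2622 (V=-0.7841), down 82.1748 (V=-41.8715). Price -27.4377; hedge Δ=1.0000, bond B=-114.8577.
  t=1,j=1: stock 131.1300 → up 184.8933 (V=60.8470), down 123.2622 (V=-0.7841). Price 16.2723; hedge Δ=1.0000, bond B=-114.8577.
  t=0,j=0: stock 93.0000 → up 131.1300 (V=16.2723), down 87.4200 (V=-27.4377). Price -13.3497; hedge Δ=1.0000, bond B=-106.3497.
Root portfolio cost Δ·93+B reproduces V0=-13.3497.

(0,0): Delta=1.0000 Bond=-106.3497
(1,0): Delta=1.0000 Bond=-114.8577
(1,1): Delta=1.0000 Bond=-114.8577
(2,0): Delta=1.0000 Bond=-124.0463
(2,1): Delta=1.0000 Bond=-124.0463
(2,2): Delta=1.0000 Bond=-124.0463
V0=-13.3497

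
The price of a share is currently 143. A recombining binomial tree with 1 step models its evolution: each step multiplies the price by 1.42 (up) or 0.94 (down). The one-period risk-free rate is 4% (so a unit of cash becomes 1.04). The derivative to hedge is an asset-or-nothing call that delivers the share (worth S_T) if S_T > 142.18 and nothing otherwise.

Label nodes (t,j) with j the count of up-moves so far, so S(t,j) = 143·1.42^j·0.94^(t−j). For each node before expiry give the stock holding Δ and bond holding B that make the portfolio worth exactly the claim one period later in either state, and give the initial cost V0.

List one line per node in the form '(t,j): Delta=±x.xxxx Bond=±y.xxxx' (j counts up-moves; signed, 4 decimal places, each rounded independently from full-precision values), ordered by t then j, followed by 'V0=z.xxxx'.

(0,0): Delta=2.9583 Bond=-382.3646
V0=40.6771

Under the risk-neutral measure, an up-move has probability p* = (R−d)/(u−d) = 0.2083 and values discount at R = 1.04.
Payoff layer (t=1): V(1,0)=0.0000, V(1,1)=203.0600
(0,0): S=143.0000. Δ = (V_up−V_dn)/(S_up−S_dn) = (203.0600−0.0000)/(203.0600−134.4200) = 2.9583. V = [p*·203.0600 + (1−p*)·0.0000]/1.04 = 40.6771. B = V − Δ·S = -382.3646.
Self-financing check: at every node Δ·S+B equals the discounted successor values.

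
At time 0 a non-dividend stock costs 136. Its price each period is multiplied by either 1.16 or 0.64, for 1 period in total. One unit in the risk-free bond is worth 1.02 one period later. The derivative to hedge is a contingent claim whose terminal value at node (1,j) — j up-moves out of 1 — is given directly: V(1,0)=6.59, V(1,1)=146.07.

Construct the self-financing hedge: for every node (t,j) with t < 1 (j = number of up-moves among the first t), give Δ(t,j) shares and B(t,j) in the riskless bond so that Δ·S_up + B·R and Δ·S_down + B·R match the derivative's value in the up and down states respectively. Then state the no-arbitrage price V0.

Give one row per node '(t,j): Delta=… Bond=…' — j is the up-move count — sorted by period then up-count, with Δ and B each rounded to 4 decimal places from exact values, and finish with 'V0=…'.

Since d<R<u, set p* = (R−d)/(u−d) = 0.7308; price each node as the discounted p*-expectation of its children.
Terminal payoffs: V(1,0)=6.5900, V(1,1)=146.0700
(0,0): S=136.0000. Δ = (V_up−V_dn)/(S_up−S_dn) = (146.0700−6.5900)/(157.7600−87.0400) = 1.9723. V = [p*·146.0700 + (1−p*)·6.5900]/1.02 = 106.3899. B = V − Δ·S = -161.8409.
Check: Δ(0,0)·S0 + B(0,0) = 106.3899 = V0.

(0,0): Delta=1.9723 Bond=-161.8409
V0=106.3899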